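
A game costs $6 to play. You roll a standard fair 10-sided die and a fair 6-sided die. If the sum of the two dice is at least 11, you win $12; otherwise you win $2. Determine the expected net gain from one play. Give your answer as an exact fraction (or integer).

-1/2 dollars

E[payout] = (13/20)·2 + (7/20)·12 = 11/2
Expected profit = 11/2 − 6 = -1/2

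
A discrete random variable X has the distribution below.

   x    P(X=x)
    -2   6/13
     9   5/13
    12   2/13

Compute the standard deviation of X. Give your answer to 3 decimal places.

5.994

E[X] = 57/13, E[X²] = 717/13
Var(X) = E[X²] − (E[X])² = 717/13 − 3249/169 = 6072/169
SD(X) = √(6072/169) ≈ 5.994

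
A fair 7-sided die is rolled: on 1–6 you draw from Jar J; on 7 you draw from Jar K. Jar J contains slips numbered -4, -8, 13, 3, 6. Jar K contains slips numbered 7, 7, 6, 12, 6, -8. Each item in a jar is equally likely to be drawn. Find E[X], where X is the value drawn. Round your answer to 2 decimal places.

E[X | Jar J] = (-4 − 8 + 13 + 3 + 6)/5 = 2
E[X | Jar K] = (7 + 7 + 6 + 12 + 6 − 8)/6 = 5
E[X] = (6/7)·2 + (1/7)·5 = 17/7 ≈ 2.43

2.43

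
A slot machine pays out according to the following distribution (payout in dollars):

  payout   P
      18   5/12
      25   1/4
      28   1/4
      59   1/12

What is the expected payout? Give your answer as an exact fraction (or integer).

E[X] = (5/12)·18 + (1/4)·25 + (1/4)·28 + (1/12)·59
     = 77/3

77/3 dollars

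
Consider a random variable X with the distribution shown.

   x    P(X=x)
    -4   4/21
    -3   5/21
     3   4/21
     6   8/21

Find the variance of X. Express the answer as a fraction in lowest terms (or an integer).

8252/441

E[X] = (4/21)·(-4) + (5/21)·(-3) + (4/21)·3 + (8/21)·6 = 29/21
E[X²] = (4/21)·16 + (5/21)·9 + (4/21)·9 + (8/21)·36 = 433/21
Var(X) = 433/21 − (29/21)² = 8252/441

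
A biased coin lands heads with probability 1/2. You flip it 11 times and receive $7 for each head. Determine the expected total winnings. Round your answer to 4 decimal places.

E[#heads] = 11·1/2 = 11/2 (linearity over flips).
E[winnings] = 7·11/2 = 77/2.
≈ 38.5000

$38.5000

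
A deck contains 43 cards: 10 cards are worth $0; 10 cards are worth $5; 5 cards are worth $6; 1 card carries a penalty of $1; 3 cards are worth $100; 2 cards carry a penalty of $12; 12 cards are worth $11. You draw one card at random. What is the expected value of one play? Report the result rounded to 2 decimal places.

E[payout] = (10/43)·0 + (10/43)·5 + (5/43)·6 + (1/43)·(-1) + (3/43)·100 + (2/43)·(-12) + (12/43)·11 = 487/43
≈ $11.33

$11.33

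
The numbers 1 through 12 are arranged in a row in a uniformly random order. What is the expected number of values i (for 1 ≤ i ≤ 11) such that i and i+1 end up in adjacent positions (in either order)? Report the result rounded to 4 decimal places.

For each i ∈ {1,…,11}, let Xᵢ = 1 if i and i+1 are adjacent. P(Xᵢ=1) = 2·(12−1)!/12! = 2/12.
By linearity, E[ΣXᵢ] = (11)·(2/12) = 11/6.
≈ 1.8333

1.8333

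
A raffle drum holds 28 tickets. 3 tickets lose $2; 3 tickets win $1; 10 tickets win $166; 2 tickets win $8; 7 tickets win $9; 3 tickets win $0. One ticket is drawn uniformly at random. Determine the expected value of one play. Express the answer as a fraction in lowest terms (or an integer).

E[payout] = (3/28)·(-2) + (3/28)·1 + (10/28)·166 + (2/28)·8 + (7/28)·9 + (3/28)·0 = 62

$62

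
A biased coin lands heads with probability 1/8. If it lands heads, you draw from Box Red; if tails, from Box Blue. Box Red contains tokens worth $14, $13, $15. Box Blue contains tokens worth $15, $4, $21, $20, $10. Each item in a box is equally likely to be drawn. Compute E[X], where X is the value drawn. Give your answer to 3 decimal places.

$14.000

E[X | Box Red] = (14 + 13 + 15)/3 = 14
E[X | Box Blue] = (15 + 4 + 21 + 20 + 10)/5 = 14
E[X] = (1/8)·14 + (7/8)·14 = 14 ≈ 14.000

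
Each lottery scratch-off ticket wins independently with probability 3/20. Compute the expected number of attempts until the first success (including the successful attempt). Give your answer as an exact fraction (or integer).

20/3

For a geometric distribution, E[trials] = 1/p = 1/(3/20) = 20/3.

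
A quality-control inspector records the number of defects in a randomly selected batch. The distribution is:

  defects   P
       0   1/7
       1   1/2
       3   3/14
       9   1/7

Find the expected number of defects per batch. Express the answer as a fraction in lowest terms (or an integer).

E[X] = (1/7)·0 + (1/2)·1 + (3/14)·3 + (1/7)·9
     = 17/7

17/7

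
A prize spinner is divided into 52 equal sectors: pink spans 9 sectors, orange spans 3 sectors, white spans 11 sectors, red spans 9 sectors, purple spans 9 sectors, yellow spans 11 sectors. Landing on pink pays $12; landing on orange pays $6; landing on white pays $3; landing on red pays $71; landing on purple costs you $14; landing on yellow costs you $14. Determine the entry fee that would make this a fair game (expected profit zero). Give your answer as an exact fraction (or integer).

259/26 dollars

E[payout] = (9/52)·12 + (3/52)·6 + (11/52)·3 + (9/52)·71 + (9/52)·(-14) + (11/52)·(-14) = 259/26
Fair fee = E[payout] = 259/26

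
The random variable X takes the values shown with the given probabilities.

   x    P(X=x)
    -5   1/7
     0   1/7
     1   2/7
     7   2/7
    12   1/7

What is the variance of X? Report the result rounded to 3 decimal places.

E[X] = (1/7)·(-5) + (1/7)·0 + (2/7)·1 + (2/7)·7 + (1/7)·12 = 23/7
E[X²] = (1/7)·25 + (1/7)·0 + (2/7)·1 + (2/7)·49 + (1/7)·144 = 269/7
Var(X) = 269/7 − (23/7)² = 1354/49 ≈ 27.633

27.633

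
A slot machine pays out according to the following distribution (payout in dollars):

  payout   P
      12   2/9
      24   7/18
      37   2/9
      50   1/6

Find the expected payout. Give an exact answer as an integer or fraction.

E[X] = (2/9)·12 + (7/18)·24 + (2/9)·37 + (1/6)·50
     = 257/9

257/9 dollars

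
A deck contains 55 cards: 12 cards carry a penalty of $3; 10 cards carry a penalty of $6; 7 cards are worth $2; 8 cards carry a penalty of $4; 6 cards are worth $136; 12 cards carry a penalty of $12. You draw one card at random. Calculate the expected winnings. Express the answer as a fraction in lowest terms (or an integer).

558/55 dollars

E[payout] = (12/55)·(-3) + (10/55)·(-6) + (7/55)·2 + (8/55)·(-4) + (6/55)·136 + (12/55)·(-12) = 558/55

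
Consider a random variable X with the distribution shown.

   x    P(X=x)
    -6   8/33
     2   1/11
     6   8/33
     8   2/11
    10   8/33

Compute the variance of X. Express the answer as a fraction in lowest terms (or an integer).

E[X] = (8/33)·(-6) + (1/11)·2 + (8/33)·6 + (2/11)·8 + (8/33)·10 = 134/33
E[X²] = (8/33)·36 + (1/11)·4 + (8/33)·36 + (2/11)·64 + (8/33)·100 = 1772/33
Var(X) = 1772/33 − (134/33)² = 40520/1089

40520/1089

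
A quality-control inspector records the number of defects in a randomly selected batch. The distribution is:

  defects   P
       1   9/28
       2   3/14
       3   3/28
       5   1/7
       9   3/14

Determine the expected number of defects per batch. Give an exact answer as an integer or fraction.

E[X] = (9/28)·1 + (3/14)·2 + (3/28)·3 + (1/7)·5 + (3/14)·9
     = 26/7

26/7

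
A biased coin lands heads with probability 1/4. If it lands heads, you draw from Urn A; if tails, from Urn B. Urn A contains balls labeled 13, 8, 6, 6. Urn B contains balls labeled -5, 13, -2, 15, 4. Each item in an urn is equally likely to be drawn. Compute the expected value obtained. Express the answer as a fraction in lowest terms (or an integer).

93/16

E[X | Urn A] = (13 + 8 + 6 + 6)/4 = 33/4
E[X | Urn B] = (-5 + 13 − 2 + 15 + 4)/5 = 5
E[X] = (1/4)·33/4 + (3/4)·5 = 93/16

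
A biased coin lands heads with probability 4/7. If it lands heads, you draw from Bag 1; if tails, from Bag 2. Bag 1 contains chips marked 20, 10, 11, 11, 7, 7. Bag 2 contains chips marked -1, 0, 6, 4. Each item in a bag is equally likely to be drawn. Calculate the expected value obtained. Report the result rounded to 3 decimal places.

E[X | Bag 1] = (20 + 10 + 11 + 11 + 7 + 7)/6 = 11
E[X | Bag 2] = (-1 + 0 + 6 + 4)/4 = 9/4
E[X] = (4/7)·11 + (3/7)·9/4 = 29/4 ≈ 7.250

7.250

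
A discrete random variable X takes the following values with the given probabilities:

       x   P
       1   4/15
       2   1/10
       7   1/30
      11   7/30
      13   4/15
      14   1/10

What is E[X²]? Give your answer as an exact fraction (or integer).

476/5

E[X²] = (4/15)·1 + (1/10)·4 + (1/30)·49 + (7/30)·121 + (4/15)·169 + (1/10)·196
     = 476/5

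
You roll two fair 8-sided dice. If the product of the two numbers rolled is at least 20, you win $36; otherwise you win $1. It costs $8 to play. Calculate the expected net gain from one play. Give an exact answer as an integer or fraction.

133/16 dollars

E[payout] = (9/16)·1 + (7/16)·36 = 261/16
Expected profit = 261/16 − 8 = 133/16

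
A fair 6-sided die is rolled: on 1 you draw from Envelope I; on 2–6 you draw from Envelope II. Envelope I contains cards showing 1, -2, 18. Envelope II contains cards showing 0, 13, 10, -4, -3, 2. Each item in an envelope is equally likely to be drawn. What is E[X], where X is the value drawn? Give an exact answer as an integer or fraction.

31/9

E[X | Envelope I] = (1 − 2 + 18)/3 = 17/3
E[X | Envelope II] = (0 + 13 + 10 − 4 − 3 + 2)/6 = 3
E[X] = (1/6)·17/3 + (5/6)·3 = 31/9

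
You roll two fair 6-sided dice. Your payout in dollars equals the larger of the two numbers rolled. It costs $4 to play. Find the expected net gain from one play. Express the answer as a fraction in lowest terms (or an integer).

Distribution of the larger of the two numbers rolled: 1 w.p. 1/36, 2 w.p. 1/12, 3 w.p. 5/36, 4 w.p. 7/36, 5 w.p. 1/4, 6 w.p. 11/36
E[payout] = (1/36)·1 + (1/12)·2 + (5/36)·3 + (7/36)·4 + (1/4)·5 + (11/36)·6 = 161/36
Expected profit = 161/36 − 4 = 17/36

17/36 dollars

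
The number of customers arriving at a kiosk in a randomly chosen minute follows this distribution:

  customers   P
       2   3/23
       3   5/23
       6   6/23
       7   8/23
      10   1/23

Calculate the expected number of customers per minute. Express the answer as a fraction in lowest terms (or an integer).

E[X] = (3/23)·2 + (5/23)·3 + (6/23)·6 + (8/23)·7 + (1/23)·10
     = 123/23

123/23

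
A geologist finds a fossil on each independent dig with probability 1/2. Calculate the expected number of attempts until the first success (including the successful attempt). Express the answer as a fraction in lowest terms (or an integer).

For a geometric distribution, E[trials] = 1/p = 1/(1/2) = 2.

2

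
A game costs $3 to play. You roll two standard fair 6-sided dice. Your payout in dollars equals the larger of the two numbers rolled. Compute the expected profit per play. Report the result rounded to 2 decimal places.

Distribution of the larger of the two numbers rolled: 1 w.p. 1/36, 2 w.p. 1/12, 3 w.p. 5/36, 4 w.p. 7/36, 5 w.p. 1/4, 6 w.p. 11/36
E[payout] = (1/36)·1 + (1/12)·2 + (5/36)·3 + (7/36)·4 + (1/4)·5 + (11/36)·6 = 161/36
Expected profit = 161/36 − 3 = 53/36 ≈ $1.47

$1.47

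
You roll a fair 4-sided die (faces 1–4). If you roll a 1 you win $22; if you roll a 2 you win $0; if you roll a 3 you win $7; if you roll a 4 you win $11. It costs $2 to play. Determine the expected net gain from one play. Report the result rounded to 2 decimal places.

E[payout] = (1/4)·0 + (1/4)·7 + (1/4)·11 + (1/4)·22 = 10
Expected profit = 10 − 2 = 8 ≈ $8.00

$8.00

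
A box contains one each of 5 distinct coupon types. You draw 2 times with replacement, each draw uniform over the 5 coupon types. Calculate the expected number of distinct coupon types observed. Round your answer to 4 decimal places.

1.8000

Let Xⱼ=1 if type j appears at least once. P(Xⱼ=1) = 1 − ((5−1)/5)^2 = 9/25.
E[#distinct] = 5·9/25 = 9/5.
≈ 1.8000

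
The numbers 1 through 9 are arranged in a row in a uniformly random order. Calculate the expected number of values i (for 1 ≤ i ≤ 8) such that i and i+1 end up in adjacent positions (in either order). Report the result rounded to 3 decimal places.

1.778

For each i ∈ {1,…,8}, let Xᵢ = 1 if i and i+1 are adjacent. P(Xᵢ=1) = 2·(9−1)!/9! = 2/9.
By linearity, E[ΣXᵢ] = (8)·(2/9) = 16/9.
≈ 1.778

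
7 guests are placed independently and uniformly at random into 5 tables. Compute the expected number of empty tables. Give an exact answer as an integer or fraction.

Let Xⱼ=1 if table j is empty. P(Xⱼ=1) = ((5-1)/5)^7 = 16384/78125.
By linearity, E[#empty] = 5·16384/78125 = 16384/15625.

16384/15625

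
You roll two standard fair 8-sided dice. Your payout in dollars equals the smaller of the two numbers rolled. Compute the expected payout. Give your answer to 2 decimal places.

Distribution of the smaller of the two numbers rolled: 1 w.p. 15/64, 2 w.p. 13/64, 3 w.p. 11/64, 4 w.p. 9/64, 5 w.p. 7/64, 6 w.p. 5/64, …
E[payout] = (15/64)·1 + (13/64)·2 + (11/64)·3 + (9/64)·4 + (7/64)·5 + (5/64)·6 + (3/64)·7 + (1/64)·8 = 51/16
≈ $3.19

$3.19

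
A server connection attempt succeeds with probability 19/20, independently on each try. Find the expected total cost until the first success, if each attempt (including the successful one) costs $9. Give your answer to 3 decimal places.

$9.474

E[#attempts] = 1/p = 20/19; E[cost] = 9·20/19 = 180/19.
≈ 9.474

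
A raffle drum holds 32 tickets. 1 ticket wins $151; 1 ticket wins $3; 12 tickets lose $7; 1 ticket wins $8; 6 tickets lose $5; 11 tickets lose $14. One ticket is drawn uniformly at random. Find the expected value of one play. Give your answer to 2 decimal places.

-$3.31

E[payout] = (1/32)·151 + (1/32)·3 + (12/32)·(-7) + (1/32)·8 + (6/32)·(-5) + (11/32)·(-14) = -53/16
≈ -$3.31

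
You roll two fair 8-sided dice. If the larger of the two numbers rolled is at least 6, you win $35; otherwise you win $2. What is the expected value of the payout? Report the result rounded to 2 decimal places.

E[payout] = (25/64)·2 + (39/64)·35 = 1415/64
≈ $22.11

$22.11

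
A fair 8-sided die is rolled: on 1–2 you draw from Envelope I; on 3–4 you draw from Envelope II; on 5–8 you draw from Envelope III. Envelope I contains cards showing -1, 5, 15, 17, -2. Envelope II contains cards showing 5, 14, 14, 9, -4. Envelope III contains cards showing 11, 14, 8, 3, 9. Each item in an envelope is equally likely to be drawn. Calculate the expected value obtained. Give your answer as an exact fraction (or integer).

81/10

E[X | Envelope I] = (-1 + 5 + 15 + 17 − 2)/5 = 34/5
E[X | Envelope II] = (5 + 14 + 14 + 9 − 4)/5 = 38/5
E[X | Envelope III] = (11 + 14 + 8 + 3 + 9)/5 = 9
E[X] = (1/4)·34/5 + (1/4)·38/5 + (1/2)·9 = 81/10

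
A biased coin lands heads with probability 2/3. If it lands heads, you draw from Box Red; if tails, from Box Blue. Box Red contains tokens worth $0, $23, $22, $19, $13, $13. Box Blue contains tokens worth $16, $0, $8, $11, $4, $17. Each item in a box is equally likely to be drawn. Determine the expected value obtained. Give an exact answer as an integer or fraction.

E[X | Box Red] = (0 + 23 + 22 + 19 + 13 + 13)/6 = 15
E[X | Box Blue] = (16 + 0 + 8 + 11 + 4 + 17)/6 = 28/3
E[X] = (2/3)·15 + (1/3)·28/3 = 118/9

118/9 dollars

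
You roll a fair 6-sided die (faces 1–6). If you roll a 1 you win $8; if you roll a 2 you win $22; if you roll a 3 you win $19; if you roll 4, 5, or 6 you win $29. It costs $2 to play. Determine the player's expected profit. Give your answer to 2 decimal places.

$20.67

E[payout] = (1/6)·8 + (1/6)·19 + (1/6)·22 + (1/2)·29 = 68/3
Expected profit = 68/3 − 2 = 62/3 ≈ $20.67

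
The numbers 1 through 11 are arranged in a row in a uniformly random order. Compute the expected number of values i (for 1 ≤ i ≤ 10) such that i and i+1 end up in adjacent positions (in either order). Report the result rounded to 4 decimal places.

1.8182

For each i ∈ {1,…,10}, let Xᵢ = 1 if i and i+1 are adjacent. P(Xᵢ=1) = 2·(11−1)!/11! = 2/11.
By linearity, E[ΣXᵢ] = (10)·(2/11) = 20/11.
≈ 1.8182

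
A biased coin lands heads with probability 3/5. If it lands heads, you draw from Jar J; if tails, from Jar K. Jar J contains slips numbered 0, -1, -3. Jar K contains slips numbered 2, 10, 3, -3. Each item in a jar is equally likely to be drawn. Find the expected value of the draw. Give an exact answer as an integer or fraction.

2/5

E[X | Jar J] = (0 − 1 − 3)/3 = -4/3
E[X | Jar K] = (2 + 10 + 3 − 3)/4 = 3
E[X] = (3/5)·(-4/3) + (2/5)·3 = 2/5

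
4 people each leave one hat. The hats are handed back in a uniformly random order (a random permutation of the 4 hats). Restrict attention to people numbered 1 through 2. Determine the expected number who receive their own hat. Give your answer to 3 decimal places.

Let Xᵢ = 1 if person i gets their own hat. For each i, P(Xᵢ=1) = 1/4.
By linearity of expectation, E[X₁+…+X_2] = 2·(1/4) = 1/2.
≈ 0.500

0.500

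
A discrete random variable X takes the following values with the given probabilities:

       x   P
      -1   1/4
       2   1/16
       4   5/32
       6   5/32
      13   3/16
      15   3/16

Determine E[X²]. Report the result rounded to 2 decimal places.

E[X²] = (1/4)·1 + (1/16)·4 + (5/32)·16 + (5/32)·36 + (3/16)·169 + (3/16)·225
     = 165/2 ≈ 82.50

82.50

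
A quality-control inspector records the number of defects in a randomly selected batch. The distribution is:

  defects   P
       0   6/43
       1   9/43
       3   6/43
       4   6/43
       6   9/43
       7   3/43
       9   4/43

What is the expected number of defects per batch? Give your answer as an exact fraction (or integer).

E[X] = (6/43)·0 + (9/43)·1 + (6/43)·3 + (6/43)·4 + (9/43)·6 + (3/43)·7 + (4/43)·9
     = 162/43

162/43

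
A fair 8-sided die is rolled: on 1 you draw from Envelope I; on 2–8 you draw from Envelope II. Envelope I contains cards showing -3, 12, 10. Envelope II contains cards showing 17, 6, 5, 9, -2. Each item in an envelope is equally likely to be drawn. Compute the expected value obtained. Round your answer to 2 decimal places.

6.92

E[X | Envelope I] = (-3 + 12 + 10)/3 = 19/3
E[X | Envelope II] = (17 + 6 + 5 + 9 − 2)/5 = 7
E[X] = (1/8)·19/3 + (7/8)·7 = 83/12 ≈ 6.92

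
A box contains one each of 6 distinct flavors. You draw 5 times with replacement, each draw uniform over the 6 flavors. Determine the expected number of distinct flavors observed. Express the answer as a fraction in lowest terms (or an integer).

4651/1296

Let Xⱼ=1 if type j appears at least once. P(Xⱼ=1) = 1 − ((6−1)/6)^5 = 4651/7776.
E[#distinct] = 6·4651/7776 = 4651/1296.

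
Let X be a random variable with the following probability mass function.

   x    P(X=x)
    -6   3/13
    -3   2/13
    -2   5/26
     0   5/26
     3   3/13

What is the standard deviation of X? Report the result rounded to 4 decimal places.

3.1893

E[X] = -20/13, E[X²] = 163/13
Var(X) = E[X²] − (E[X])² = 163/13 − 400/169 = 1719/169
SD(X) = √(1719/169) ≈ 3.1893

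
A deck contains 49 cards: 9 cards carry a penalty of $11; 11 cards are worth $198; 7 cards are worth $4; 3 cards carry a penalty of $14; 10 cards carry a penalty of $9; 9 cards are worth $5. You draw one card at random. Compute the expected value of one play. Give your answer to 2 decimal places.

E[payout] = (9/49)·(-11) + (11/49)·198 + (7/49)·4 + (3/49)·(-14) + (10/49)·(-9) + (9/49)·5 = 2020/49
≈ $41.22

$41.22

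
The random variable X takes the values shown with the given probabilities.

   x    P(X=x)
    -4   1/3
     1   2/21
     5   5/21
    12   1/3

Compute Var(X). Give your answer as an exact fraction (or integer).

E[X] = (1/3)·(-4) + (2/21)·1 + (5/21)·5 + (1/3)·12 = 83/21
E[X²] = (1/3)·16 + (2/21)·1 + (5/21)·25 + (1/3)·144 = 1247/21
Var(X) = 1247/21 − (83/21)² = 19298/441

19298/441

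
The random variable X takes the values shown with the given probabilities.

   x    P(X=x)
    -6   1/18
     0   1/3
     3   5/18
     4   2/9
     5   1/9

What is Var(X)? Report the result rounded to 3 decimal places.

7.052

E[X] = (1/18)·(-6) + (1/3)·0 + (5/18)·3 + (2/9)·4 + (1/9)·5 = 35/18
E[X²] = (1/18)·36 + (1/3)·0 + (5/18)·9 + (2/9)·16 + (1/9)·25 = 65/6
Var(X) = 65/6 − (35/18)² = 2285/324 ≈ 7.052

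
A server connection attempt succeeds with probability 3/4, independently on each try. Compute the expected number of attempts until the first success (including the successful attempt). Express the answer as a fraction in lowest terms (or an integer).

4/3

For a geometric distribution, E[trials] = 1/p = 1/(3/4) = 4/3.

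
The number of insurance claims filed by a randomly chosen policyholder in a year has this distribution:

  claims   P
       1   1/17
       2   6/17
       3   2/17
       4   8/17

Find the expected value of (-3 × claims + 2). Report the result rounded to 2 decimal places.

E[-3x+2] = (1/17)·(-1) + (6/17)·(-4) + (2/17)·(-7) + (8/17)·(-10)
     = -7 ≈ -7.00

-7.00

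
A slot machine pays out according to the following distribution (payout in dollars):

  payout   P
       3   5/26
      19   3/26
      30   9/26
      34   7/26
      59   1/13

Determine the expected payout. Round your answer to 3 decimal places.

$26.846

E[X] = (5/26)·3 + (3/26)·19 + (9/26)·30 + (7/26)·34 + (1/13)·59
     = 349/13 ≈ 26.846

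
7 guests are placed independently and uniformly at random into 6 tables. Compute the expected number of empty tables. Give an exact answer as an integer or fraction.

Let Xⱼ=1 if table j is empty. P(Xⱼ=1) = ((6-1)/6)^7 = 78125/279936.
By linearity, E[#empty] = 6·78125/279936 = 78125/46656.

78125/46656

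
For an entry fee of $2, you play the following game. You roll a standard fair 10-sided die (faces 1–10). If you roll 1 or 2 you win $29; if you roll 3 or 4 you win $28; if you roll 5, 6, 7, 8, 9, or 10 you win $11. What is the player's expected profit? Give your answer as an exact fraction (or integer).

$16

E[payout] = (3/5)·11 + (1/5)·28 + (1/5)·29 = 18
Expected profit = 18 − 2 = 16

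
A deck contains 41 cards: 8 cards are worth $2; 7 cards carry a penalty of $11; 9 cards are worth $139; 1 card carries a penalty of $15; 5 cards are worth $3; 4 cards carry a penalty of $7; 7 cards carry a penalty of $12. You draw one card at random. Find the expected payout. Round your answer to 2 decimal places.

$26.29

E[payout] = (8/41)·2 + (7/41)·(-11) + (9/41)·139 + (1/41)·(-15) + (5/41)·3 + (4/41)·(-7) + (7/41)·(-12) = 1078/41
≈ $26.29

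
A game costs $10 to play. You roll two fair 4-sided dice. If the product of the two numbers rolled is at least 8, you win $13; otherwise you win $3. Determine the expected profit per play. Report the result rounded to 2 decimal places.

E[payout] = (5/8)·3 + (3/8)·13 = 27/4
Expected profit = 27/4 − 10 = -13/4 ≈ -$3.25

-$3.25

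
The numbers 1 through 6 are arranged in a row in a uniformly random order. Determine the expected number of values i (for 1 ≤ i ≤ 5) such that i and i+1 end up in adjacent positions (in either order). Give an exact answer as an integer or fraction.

For each i ∈ {1,…,5}, let Xᵢ = 1 if i and i+1 are adjacent. P(Xᵢ=1) = 2·(6−1)!/6! = 2/6.
By linearity, E[ΣXᵢ] = (5)·(2/6) = 5/3.

5/3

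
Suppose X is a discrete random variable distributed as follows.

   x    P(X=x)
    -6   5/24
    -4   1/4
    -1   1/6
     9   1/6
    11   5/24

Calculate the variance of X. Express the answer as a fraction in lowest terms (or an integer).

3103/64

E[X] = (5/24)·(-6) + (1/4)·(-4) + (1/6)·(-1) + (1/6)·9 + (5/24)·11 = 11/8
E[X²] = (5/24)·36 + (1/4)·16 + (1/6)·1 + (1/6)·81 + (5/24)·121 = 403/8
Var(X) = 403/8 − (11/8)² = 3103/64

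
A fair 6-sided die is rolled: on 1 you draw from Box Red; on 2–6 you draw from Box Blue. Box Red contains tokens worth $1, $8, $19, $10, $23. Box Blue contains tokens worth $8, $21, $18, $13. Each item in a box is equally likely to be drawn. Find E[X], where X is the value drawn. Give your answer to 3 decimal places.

$14.533

E[X | Box Red] = (1 + 8 + 19 + 10 + 23)/5 = 61/5
E[X | Box Blue] = (8 + 21 + 18 + 13)/4 = 15
E[X] = (1/6)·61/5 + (5/6)·15 = 218/15 ≈ 14.533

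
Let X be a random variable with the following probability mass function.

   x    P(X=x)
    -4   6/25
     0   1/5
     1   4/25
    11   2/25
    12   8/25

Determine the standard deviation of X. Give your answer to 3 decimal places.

6.663

E[X] = 98/25, E[X²] = 1494/25
Var(X) = E[X²] − (E[X])² = 1494/25 − 9604/625 = 27746/625
SD(X) = √(27746/625) ≈ 6.663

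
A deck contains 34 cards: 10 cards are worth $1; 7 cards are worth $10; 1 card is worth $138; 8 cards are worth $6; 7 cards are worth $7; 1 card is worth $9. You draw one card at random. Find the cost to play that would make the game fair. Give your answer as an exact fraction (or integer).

162/17 dollars

E[payout] = (10/34)·1 + (7/34)·10 + (1/34)·138 + (8/34)·6 + (7/34)·7 + (1/34)·9 = 162/17
Fair fee = E[payout] = 162/17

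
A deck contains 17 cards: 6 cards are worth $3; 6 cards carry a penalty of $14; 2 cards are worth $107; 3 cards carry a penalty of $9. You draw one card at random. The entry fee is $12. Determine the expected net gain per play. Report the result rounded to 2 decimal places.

E[payout] = (6/17)·3 + (6/17)·(-14) + (2/17)·107 + (3/17)·(-9) = 121/17
Expected profit = 121/17 − 12 = -83/17 ≈ -$4.88

-$4.88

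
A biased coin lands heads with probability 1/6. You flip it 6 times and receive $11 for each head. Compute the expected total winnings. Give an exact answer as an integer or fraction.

$11

E[#heads] = 6·1/6 = 1 (linearity over flips).
E[winnings] = 11·1 = 11.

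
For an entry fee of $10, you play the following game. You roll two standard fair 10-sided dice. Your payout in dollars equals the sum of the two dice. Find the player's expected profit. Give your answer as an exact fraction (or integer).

$1

Distribution of the sum of the two dice: 2 w.p. 1/100, 3 w.p. 1/50, 4 w.p. 3/100, 5 w.p. 1/25, 6 w.p. 1/20, 7 w.p. 3/50, …
E[payout] = (1/100)·2 + (1/50)·3 + (3/100)·4 + (1/25)·5 + (1/20)·6 + (3/50)·7 + (7/100)·8 + (2/25)·9 + (9/100)·10 + (1/10)·11 + (9/100)·12 + (2/25)·13 + (7/100)·14 + (3/50)·15 + (1/20)·16 + (1/25)·17 + (3/100)·18 + (1/50)·19 + (1/100)·20 = 11
Expected profit = 11 − 10 = 1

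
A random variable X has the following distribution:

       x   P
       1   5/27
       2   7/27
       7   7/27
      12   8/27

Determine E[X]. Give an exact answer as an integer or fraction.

E[X] = (5/27)·1 + (7/27)·2 + (7/27)·7 + (8/27)·12
     = 164/27

164/27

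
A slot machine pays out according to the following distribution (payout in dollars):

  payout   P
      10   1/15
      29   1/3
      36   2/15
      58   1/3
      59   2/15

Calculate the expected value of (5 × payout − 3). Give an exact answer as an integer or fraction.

626/3

E[5x-3] = (1/15)·47 + (1/3)·142 + (2/15)·177 + (1/3)·287 + (2/15)·292
     = 626/3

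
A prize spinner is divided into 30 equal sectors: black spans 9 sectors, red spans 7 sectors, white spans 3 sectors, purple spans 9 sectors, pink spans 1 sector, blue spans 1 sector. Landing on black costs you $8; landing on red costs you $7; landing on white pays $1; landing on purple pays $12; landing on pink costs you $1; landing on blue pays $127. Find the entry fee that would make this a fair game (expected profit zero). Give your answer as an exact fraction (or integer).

58/15 dollars

E[payout] = (9/30)·(-8) + (7/30)·(-7) + (3/30)·1 + (9/30)·12 + (1/30)·(-1) + (1/30)·127 = 58/15
Fair fee = E[payout] = 58/15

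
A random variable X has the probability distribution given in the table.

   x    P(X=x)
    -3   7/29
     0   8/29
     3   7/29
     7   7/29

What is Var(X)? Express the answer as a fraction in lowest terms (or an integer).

11200/841

E[X] = (7/29)·(-3) + (8/29)·0 + (7/29)·3 + (7/29)·7 = 49/29
E[X²] = (7/29)·9 + (8/29)·0 + (7/29)·9 + (7/29)·49 = 469/29
Var(X) = 469/29 − (49/29)² = 11200/841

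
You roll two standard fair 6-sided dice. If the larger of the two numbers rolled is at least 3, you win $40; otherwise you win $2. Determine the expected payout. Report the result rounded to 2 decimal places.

$35.78

E[payout] = (1/9)·2 + (8/9)·40 = 322/9
≈ $35.78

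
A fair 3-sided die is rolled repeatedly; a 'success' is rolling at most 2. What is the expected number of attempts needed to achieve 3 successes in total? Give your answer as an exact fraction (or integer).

By linearity (sum of 3 independent geometric waits), E[trials] = 3/p = 3/(2/3) = 9/2.

9/2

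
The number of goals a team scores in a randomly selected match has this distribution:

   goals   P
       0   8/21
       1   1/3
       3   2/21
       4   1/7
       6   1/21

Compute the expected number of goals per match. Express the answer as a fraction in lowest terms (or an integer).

31/21

E[X] = (8/21)·0 + (1/3)·1 + (2/21)·3 + (1/7)·4 + (1/21)·6
     = 31/21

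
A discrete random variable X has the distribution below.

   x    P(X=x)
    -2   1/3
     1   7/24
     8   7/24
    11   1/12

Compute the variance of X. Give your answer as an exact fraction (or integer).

1415/64

E[X] = (1/3)·(-2) + (7/24)·1 + (7/24)·8 + (1/12)·11 = 23/8
E[X²] = (1/3)·4 + (7/24)·1 + (7/24)·64 + (1/12)·121 = 243/8
Var(X) = 243/8 − (23/8)² = 1415/64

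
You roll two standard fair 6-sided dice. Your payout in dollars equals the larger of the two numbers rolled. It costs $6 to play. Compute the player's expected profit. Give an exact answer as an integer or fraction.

Distribution of the larger of the two numbers rolled: 1 w.p. 1/36, 2 w.p. 1/12, 3 w.p. 5/36, 4 w.p. 7/36, 5 w.p. 1/4, 6 w.p. 11/36
E[payout] = (1/36)·1 + (1/12)·2 + (5/36)·3 + (7/36)·4 + (1/4)·5 + (11/36)·6 = 161/36
Expected profit = 161/36 − 6 = -55/36

-55/36 dollars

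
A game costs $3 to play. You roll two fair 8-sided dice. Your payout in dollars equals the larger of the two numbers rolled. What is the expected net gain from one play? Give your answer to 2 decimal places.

Distribution of the larger of the two numbers rolled: 1 w.p. 1/64, 2 w.p. 3/64, 3 w.p. 5/64, 4 w.p. 7/64, 5 w.p. 9/64, 6 w.p. 11/64, …
E[payout] = (1/64)·1 + (3/64)·2 + (5/64)·3 + (7/64)·4 + (9/64)·5 + (11/64)·6 + (13/64)·7 + (15/64)·8 = 93/16
Expected profit = 93/16 − 3 = 45/16 ≈ $2.81

$2.81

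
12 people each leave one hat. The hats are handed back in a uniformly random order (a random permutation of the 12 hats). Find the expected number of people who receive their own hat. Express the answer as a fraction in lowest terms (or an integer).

1

Let Xᵢ = 1 if person i gets their own hat. For each i, P(Xᵢ=1) = 1/12.
By linearity of expectation, E[X₁+…+X_12] = 12·(1/12) = 1.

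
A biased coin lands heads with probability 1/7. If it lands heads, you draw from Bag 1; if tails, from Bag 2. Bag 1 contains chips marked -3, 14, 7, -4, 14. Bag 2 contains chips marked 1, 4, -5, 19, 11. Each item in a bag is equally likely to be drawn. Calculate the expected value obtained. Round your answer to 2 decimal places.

5.94

E[X | Bag 1] = (-3 + 14 + 7 − 4 + 14)/5 = 28/5
E[X | Bag 2] = (1 + 4 − 5 + 19 + 11)/5 = 6
E[X] = (1/7)·28/5 + (6/7)·6 = 208/35 ≈ 5.94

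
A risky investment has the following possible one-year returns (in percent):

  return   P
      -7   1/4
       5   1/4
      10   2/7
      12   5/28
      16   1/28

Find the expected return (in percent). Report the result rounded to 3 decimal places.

5.071

E[X] = (1/4)·(-7) + (1/4)·5 + (2/7)·10 + (5/28)·12 + (1/28)·16
     = 71/14 ≈ 5.071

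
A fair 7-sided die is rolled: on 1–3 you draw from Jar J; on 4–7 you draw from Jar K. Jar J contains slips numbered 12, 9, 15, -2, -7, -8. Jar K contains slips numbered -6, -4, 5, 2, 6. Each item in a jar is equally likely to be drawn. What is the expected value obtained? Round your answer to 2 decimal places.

E[X | Jar J] = (12 + 9 + 15 − 2 − 7 − 8)/6 = 19/6
E[X | Jar K] = (-6 − 4 + 5 + 2 + 6)/5 = 3/5
E[X] = (3/7)·19/6 + (4/7)·3/5 = 17/10 ≈ 1.70

1.70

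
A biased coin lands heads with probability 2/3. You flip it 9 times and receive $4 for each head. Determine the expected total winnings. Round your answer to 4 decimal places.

$24.0000

E[#heads] = 9·2/3 = 6 (linearity over flips).
E[winnings] = 4·6 = 24.
≈ 24.0000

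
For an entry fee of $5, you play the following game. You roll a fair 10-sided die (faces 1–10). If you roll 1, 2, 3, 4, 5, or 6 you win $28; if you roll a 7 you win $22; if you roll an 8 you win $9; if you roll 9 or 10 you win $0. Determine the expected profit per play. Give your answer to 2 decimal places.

$14.90

E[payout] = (1/5)·0 + (1/10)·9 + (1/10)·22 + (3/5)·28 = 199/10
Expected profit = 199/10 − 5 = 149/10 ≈ $14.90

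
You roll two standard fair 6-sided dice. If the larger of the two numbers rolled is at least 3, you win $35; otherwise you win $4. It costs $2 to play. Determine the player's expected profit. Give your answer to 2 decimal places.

$29.56

E[payout] = (1/9)·4 + (8/9)·35 = 284/9
Expected profit = 284/9 − 2 = 266/9 ≈ $29.56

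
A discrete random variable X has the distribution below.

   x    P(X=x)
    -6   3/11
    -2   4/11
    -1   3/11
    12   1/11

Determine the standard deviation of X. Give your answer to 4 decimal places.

4.7168

E[X] = -17/11, E[X²] = 271/11
Var(X) = E[X²] − (E[X])² = 271/11 − 289/121 = 2692/121
SD(X) = √(2692/121) ≈ 4.7168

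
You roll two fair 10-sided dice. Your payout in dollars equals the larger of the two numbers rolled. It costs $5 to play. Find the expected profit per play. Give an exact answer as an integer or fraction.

Distribution of the larger of the two numbers rolled: 1 w.p. 1/100, 2 w.p. 3/100, 3 w.p. 1/20, 4 w.p. 7/100, 5 w.p. 9/100, 6 w.p. 11/100, …
E[payout] = (1/100)·1 + (3/100)·2 + (1/20)·3 + (7/100)·4 + (9/100)·5 + (11/100)·6 + (13/100)·7 + (3/20)·8 + (17/100)·9 + (19/100)·10 = 143/20
Expected profit = 143/20 − 5 = 43/20

43/20 dollars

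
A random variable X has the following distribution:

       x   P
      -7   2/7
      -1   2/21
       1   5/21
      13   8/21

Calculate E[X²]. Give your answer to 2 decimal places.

E[X²] = (2/7)·49 + (2/21)·1 + (5/21)·1 + (8/21)·169
     = 551/7 ≈ 78.71

78.71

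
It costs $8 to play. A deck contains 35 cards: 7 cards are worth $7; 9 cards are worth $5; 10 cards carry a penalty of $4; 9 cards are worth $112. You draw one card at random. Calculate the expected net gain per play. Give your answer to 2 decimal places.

E[payout] = (7/35)·7 + (9/35)·5 + (10/35)·(-4) + (9/35)·112 = 1062/35
Expected profit = 1062/35 − 8 = 782/35 ≈ $22.34

$22.34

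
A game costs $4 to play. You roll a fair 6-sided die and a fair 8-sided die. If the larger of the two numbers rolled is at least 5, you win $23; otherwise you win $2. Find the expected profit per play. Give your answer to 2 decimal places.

E[payout] = (1/3)·2 + (2/3)·23 = 16
Expected profit = 16 − 4 = 12 ≈ $12.00

$12.00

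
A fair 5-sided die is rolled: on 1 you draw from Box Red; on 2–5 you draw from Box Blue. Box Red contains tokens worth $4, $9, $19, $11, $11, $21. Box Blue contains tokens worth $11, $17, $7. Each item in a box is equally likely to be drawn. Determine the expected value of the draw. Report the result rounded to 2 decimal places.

E[X | Box Red] = (4 + 9 + 19 + 11 + 11 + 21)/6 = 25/2
E[X | Box Blue] = (11 + 17 + 7)/3 = 35/3
E[X] = (1/5)·25/2 + (4/5)·35/3 = 71/6 ≈ 11.83

$11.83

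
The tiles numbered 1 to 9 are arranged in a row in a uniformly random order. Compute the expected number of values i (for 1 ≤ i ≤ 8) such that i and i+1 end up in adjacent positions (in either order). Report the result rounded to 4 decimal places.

For each i ∈ {1,…,8}, let Xᵢ = 1 if i and i+1 are adjacent. P(Xᵢ=1) = 2·(9−1)!/9! = 2/9.
By linearity, E[ΣXᵢ] = (8)·(2/9) = 16/9.
≈ 1.7778

1.7778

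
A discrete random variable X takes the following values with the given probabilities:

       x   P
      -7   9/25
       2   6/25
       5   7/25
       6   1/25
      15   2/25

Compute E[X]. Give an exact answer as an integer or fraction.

E[X] = (9/25)·(-7) + (6/25)·2 + (7/25)·5 + (1/25)·6 + (2/25)·15
     = 4/5

4/5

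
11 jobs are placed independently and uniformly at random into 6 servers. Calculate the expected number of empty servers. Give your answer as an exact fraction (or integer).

Let Xⱼ=1 if server j is empty. P(Xⱼ=1) = ((6-1)/6)^11 = 48828125/362797056.
By linearity, E[#empty] = 6·48828125/362797056 = 48828125/60466176.

48828125/60466176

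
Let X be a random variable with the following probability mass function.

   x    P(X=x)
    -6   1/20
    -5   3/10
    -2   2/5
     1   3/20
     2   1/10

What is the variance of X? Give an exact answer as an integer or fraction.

511/80

E[X] = (1/20)·(-6) + (3/10)·(-5) + (2/5)·(-2) + (3/20)·1 + (1/10)·2 = -9/4
E[X²] = (1/20)·36 + (3/10)·25 + (2/5)·4 + (3/20)·1 + (1/10)·4 = 229/20
Var(X) = 229/20 − (-9/4)² = 511/80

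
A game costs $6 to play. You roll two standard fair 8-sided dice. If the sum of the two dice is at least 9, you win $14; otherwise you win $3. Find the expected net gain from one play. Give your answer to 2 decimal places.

$3.19

E[payout] = (7/16)·3 + (9/16)·14 = 147/16
Expected profit = 147/16 − 6 = 51/16 ≈ $3.19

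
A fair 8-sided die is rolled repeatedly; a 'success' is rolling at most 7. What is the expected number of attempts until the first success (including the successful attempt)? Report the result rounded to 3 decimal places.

1.143

For a geometric distribution, E[trials] = 1/p = 1/(7/8) = 8/7.
≈ 1.143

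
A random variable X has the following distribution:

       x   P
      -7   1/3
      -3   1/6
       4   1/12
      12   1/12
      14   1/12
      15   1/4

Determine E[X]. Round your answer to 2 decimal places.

3.42

E[X] = (1/3)·(-7) + (1/6)·(-3) + (1/12)·4 + (1/12)·12 + (1/12)·14 + (1/4)·15
     = 41/12 ≈ 3.42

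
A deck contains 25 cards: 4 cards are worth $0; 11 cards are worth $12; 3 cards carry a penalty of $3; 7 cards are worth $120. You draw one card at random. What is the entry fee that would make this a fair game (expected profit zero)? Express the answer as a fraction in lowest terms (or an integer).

963/25 dollars

E[payout] = (4/25)·0 + (11/25)·12 + (3/25)·(-3) + (7/25)·120 = 963/25
Fair fee = E[payout] = 963/25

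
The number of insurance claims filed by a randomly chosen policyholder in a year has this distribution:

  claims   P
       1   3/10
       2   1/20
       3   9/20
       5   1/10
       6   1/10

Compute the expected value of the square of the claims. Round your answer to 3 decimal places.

10.650

E[X²] = (3/10)·1 + (1/20)·4 + (9/20)·9 + (1/10)·25 + (1/10)·36
     = 213/20 ≈ 10.650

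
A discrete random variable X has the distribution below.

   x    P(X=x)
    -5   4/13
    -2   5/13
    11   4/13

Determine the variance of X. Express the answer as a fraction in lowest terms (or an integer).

E[X] = (4/13)·(-5) + (5/13)·(-2) + (4/13)·11 = 14/13
E[X²] = (4/13)·25 + (5/13)·4 + (4/13)·121 = 604/13
Var(X) = 604/13 − (14/13)² = 7656/169

7656/169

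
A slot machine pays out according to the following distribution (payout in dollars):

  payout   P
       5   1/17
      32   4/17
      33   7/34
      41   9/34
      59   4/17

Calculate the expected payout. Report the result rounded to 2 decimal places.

E[X] = (1/17)·5 + (4/17)·32 + (7/34)·33 + (9/34)·41 + (4/17)·59
     = 669/17 ≈ 39.35

$39.35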